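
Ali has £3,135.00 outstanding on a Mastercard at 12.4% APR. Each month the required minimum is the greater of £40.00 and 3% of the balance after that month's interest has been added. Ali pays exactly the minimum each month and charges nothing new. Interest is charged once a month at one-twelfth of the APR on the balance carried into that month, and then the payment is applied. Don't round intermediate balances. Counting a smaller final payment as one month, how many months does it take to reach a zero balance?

Monthly rate r = 12.4%/12 = 1.03333% = 0.0103333.
While 3% of the post-interest balance exceeds £40.00, each month B ← (B·(1+r))·(1 − 0.03), i.e. B shrinks by the factor (1+r)·0.97 = 0.98002.
This holds for months 1–43. Entering month 44 the balance is £1,316.45; 3% of the post-interest balance is now below £40.00, so the flat £40.00 minimum applies from here.
From month 44 a fixed £40.00 at rate r clears £1,316.45 in 41 more payments. Total: 43 + 41 = 84 months.

84 months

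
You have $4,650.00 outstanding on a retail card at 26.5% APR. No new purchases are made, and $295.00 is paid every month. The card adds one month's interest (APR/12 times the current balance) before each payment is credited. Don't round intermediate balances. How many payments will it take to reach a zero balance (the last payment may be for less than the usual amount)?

20 months

Monthly rate r = 26.5%/12 = 2.20833% = 0.0220833.
Recurrence: B ← B·(1+r) − $295.00.
Month 1: interest $102.69; balance after payment $4,457.69.
Month 2: interest $98.44; balance after payment $4,261.13.
Closed form: n = −ln(1 − rB₀/P)/ln(1+r) = −ln(0.65191)/ln(1.02208) ≈ 19.588, so the balance reaches zero during payment 20.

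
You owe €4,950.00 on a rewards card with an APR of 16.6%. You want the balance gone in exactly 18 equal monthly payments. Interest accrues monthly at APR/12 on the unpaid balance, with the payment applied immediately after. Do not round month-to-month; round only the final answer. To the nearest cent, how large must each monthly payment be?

€312.54

Monthly rate r = 16.6%/12 = 1.38333% = 0.0138333.
Level-payment amortization: P = B₀·r / (1 − (1+r)^(−n)) = 4950.00·0.0138333 / (1 − 1.01383^(−18)).
Denominator 1 − (1+r)^(−18) = 0.219088514.
P = 68.475 / 0.219088514 ≈ 312.54.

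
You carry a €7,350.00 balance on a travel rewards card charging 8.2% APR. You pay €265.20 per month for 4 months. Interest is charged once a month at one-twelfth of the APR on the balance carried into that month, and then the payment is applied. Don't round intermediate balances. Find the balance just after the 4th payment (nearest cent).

€6,481.25

Monthly rate r = 8.2%/12 = 0.683333% = 0.00683333.
Each month: B ← B·(1+r) − €265.20.
Month 1: interest €50.22; balance after payment €7,135.03.
Month 2: interest €48.76; balance after payment €6,918.58.
Month 3: interest €47.28; balance after payment €6,700.66.
Month 4: interest €45.79; balance after payment €6,481.25.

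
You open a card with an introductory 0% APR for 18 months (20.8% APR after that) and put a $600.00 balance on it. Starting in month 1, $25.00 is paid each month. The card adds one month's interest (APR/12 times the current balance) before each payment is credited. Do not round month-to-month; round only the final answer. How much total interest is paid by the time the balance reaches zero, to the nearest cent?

$9.81

Promo months 1–18 at r₀ = 0%/12 = 0; months 19+ at r₁ = 20.8%/12 = 0.0173333.
After month 18 (no interest yet): B = $600.00 − 18·$25.00 = $150.00.
Then at r₁ with $25.00/mo: n₂ = −ln(1 − r₁·B/P)/ln(1+r₁) ≈ 6.39 → 7 more payments.
Total paid = 24·$25.00 + $9.81 = $609.81; interest = $609.81 − $600.00 = $9.81.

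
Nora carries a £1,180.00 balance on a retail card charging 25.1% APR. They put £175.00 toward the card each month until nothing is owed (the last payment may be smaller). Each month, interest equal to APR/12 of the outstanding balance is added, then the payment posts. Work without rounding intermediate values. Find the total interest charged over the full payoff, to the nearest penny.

Monthly rate r = 25.1%/12 = 2.09167% = 0.0209167.
Payoff takes n = ⌈−ln(1 − rB₀/P)/ln(1+r)⌉ = ⌈7.344⌉ = 8 payments; the last is £60.64.
Total paid = 7·£175.00 + £60.64 = £1,285.64.
Total interest = total paid − principal = £1,285.64 − £1,180.00 = £105.64.

£105.64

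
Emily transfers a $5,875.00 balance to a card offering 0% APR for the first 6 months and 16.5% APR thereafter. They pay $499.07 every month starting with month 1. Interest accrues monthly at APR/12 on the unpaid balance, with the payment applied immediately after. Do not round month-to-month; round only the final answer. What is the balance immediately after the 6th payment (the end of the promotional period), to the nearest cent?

Promo months 1–6 at r₀ = 0%/12 = 0; months 7+ at r₁ = 16.5%/12 = 0.01375.
After month 6 (no interest yet): B = $5,875.00 − 6·$499.07 = $2,880.58.

$2,880.58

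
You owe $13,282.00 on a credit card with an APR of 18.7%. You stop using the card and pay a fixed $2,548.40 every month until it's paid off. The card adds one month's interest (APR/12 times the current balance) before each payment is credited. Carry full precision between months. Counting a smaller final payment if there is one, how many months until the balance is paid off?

Monthly rate r = 18.7%/12 = 1.55833% = 0.0155833.
Recurrence: B ← B·(1+r) − $2,548.40.
Month 1: interest $206.98; balance after payment $10,940.58.
Month 2: interest $170.49; balance after payment $8,562.67.
Month 3: interest $133.43; balance after payment $6,147.70.
Month 4: interest $95.80; balance after payment $3,695.11.
Month 5: interest $57.58; balance after payment $1,204.29.
Month 6: interest $18.77; balance after payment $0.00.

6 payments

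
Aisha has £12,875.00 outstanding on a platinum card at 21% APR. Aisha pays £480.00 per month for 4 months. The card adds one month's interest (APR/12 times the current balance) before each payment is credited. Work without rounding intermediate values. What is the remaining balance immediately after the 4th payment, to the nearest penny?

Monthly rate r = 21%/12 = 1.75% = 0.0175.
Each month: B ← B·(1+r) − £480.00.
Month 1: interest £225.31; balance after payment £12,620.31.
Month 2: interest £220.86; balance after payment £12,361.17.
Month 3: interest £216.32; balance after payment £12,097.49.
Month 4: interest £211.71; balance after payment £11,829.19.

£11,829.19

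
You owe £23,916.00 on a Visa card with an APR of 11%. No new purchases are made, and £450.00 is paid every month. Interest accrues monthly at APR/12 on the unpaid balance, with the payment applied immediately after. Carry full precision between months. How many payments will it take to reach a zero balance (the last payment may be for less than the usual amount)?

Monthly rate r = 11%/12 = 0.916667% = 0.00916667.
Recurrence: B ← B·(1+r) − £450.00.
Month 1: interest £219.23; balance after payment £23,685.23.
Month 2: interest £217.11; balance after payment £23,452.34.
Closed form: n = −ln(1 − rB₀/P)/ln(1+r) = −ln(0.51282)/ln(1.00917) ≈ 73.187, so the balance reaches zero during payment 74.

74 payments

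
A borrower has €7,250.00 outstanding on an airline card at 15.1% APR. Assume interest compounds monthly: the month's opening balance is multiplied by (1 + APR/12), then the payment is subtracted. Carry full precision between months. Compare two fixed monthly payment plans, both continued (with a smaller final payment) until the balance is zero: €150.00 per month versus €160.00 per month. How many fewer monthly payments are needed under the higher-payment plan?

7 fewer payments

Monthly rate r = 15.1%/12 = 1.25833% = 0.0125833.
At €150.00/mo: n = ⌈−ln(1 − rB₀/P)/ln(1+r)⌉ = 75 payments (last €139.60); total interest = total paid − €7,250.00 = €3,989.60.
At €160.00/mo: 68 payments (last €84.33); total interest €3,554.33.
Payments saved = 75 − 68 = 7.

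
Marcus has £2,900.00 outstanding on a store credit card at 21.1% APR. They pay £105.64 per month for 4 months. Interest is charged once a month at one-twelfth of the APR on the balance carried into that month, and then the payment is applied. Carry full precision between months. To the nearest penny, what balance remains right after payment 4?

Monthly rate r = 21.1%/12 = 1.75833% = 0.0175833.
Each month: B ← B·(1+r) − £105.64.
Month 1: interest £50.99; balance after payment £2,845.35.
Month 2: interest £50.03; balance after payment £2,789.74.
Month 3: interest £49.05; balance after payment £2,733.16.
Month 4: interest £48.06; balance after payment £2,675.57.

£2,675.57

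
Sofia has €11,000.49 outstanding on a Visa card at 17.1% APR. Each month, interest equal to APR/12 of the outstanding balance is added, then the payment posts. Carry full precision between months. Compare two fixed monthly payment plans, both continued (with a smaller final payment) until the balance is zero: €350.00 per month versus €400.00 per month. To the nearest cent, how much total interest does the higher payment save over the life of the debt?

Monthly rate r = 17.1%/12 = 1.425% = 0.01425.
At €350.00/mo: n = ⌈−ln(1 − rB₀/P)/ln(1+r)⌉ = 42 payments (last €342.85); total interest = total paid − €11,000.49 = €3,692.36.
At €400.00/mo: 36 payments (last €61.82); total interest €3,061.33.
Interest saved = €3,692.36 − €3,061.33 = €631.03.

€631.03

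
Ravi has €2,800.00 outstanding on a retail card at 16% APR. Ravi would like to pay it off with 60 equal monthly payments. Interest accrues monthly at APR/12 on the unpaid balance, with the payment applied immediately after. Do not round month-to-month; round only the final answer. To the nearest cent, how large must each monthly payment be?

Monthly rate r = 16%/12 = 1.33333% = 0.0133333.
Level-payment amortization: P = B₀·r / (1 − (1+r)^(−n)) = 2800.00·0.0133333 / (1 − 1.01333^(−60)).
Denominator 1 − (1+r)^(−60) = 0.548289416.
P = 37.3333 / 0.548289416 ≈ 68.09.

€68.09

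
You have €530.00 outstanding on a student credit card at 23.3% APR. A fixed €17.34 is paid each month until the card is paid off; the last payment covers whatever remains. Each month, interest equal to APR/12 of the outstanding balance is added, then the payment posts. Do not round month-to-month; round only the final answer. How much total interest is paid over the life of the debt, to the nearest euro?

€282

Monthly rate r = 23.3%/12 = 1.94167% = 0.0194167.
Payoff takes n = ⌈−ln(1 − rB₀/P)/ln(1+r)⌉ = ⌈46.806⌉ = 47 payments; the last is €14.00.
Total paid = 46·€17.34 + €14.00 = €811.64.
Total interest = total paid − principal = €811.64 − €530.00 = €281.64.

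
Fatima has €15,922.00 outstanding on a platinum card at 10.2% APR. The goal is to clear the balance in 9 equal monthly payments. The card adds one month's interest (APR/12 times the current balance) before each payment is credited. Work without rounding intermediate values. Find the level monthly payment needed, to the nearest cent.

Monthly rate r = 10.2%/12 = 0.85% = 0.0085.
Level-payment amortization: P = B₀·r / (1 − (1+r)^(−n)) = 15922.00·0.0085 / (1 − 1.0085^(−9)).
Denominator 1 − (1+r)^(−9) = 0.0733475527.
P = 135.337 / 0.0733475527 ≈ 1845.15.

€1,845.15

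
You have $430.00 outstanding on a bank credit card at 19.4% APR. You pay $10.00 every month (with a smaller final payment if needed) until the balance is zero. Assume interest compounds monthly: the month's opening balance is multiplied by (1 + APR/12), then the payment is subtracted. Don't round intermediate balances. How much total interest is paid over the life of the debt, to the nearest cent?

Monthly rate r = 19.4%/12 = 1.61667% = 0.0161667.
Payoff takes n = ⌈−ln(1 − rB₀/P)/ln(1+r)⌉ = ⌈74.076⌉ = 75 payments; the last is $0.77.
Total paid = 74·$10.00 + $0.77 = $740.77.
Total interest = total paid − principal = $740.77 − $430.00 = $310.77.

$310.77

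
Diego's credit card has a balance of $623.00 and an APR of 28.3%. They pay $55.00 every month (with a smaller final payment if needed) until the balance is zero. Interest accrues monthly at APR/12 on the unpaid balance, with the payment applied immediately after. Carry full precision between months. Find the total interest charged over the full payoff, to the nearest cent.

Monthly rate r = 28.3%/12 = 2.35833% = 0.0235833.
Payoff takes n = ⌈−ln(1 − rB₀/P)/ln(1+r)⌉ = ⌈13.333⌉ = 14 payments; the last is $18.48.
Total paid = 13·$55.00 + $18.48 = $733.48.
Total interest = total paid − principal = $733.48 − $623.00 = $110.48.

$110.48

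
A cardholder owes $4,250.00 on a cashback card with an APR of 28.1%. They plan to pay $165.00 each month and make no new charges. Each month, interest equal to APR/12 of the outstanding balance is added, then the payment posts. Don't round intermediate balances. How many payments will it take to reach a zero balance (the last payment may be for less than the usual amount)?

40 months

Monthly rate r = 28.1%/12 = 2.34167% = 0.0234167.
Recurrence: B ← B·(1+r) − $165.00.
Month 1: interest $99.52; balance after payment $4,184.52.
Month 2: interest $97.99; balance after payment $4,117.51.
Closed form: n = −ln(1 − rB₀/P)/ln(1+r) = −ln(0.39684)/ln(1.02342) ≈ 39.929, so the balance reaches zero during payment 40.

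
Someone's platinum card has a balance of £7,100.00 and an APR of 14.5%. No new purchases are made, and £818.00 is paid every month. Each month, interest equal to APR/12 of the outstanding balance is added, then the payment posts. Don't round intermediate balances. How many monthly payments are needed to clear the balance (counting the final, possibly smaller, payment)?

Monthly rate r = 14.5%/12 = 1.20833% = 0.0120833.
Recurrence: B ← B·(1+r) − £818.00.
Month 1: interest £85.79; balance after payment £6,367.79.
Month 2: interest £76.94; balance after payment £5,626.74.
Closed form: n = −ln(1 − rB₀/P)/ln(1+r) = −ln(0.89512)/ln(1.01208) ≈ 9.225, so the balance reaches zero during payment 10.

10 months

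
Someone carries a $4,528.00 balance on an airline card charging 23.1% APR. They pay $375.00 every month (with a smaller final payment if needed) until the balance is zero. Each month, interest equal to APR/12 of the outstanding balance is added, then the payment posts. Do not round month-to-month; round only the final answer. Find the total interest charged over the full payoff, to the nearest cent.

Monthly rate r = 23.1%/12 = 1.925% = 0.01925.
Payoff takes n = ⌈−ln(1 − rB₀/P)/ln(1+r)⌉ = ⌈13.874⌉ = 14 payments; the last is $328.12.
Total paid = 13·$375.00 + $328.12 = $5,203.12.
Total interest = total paid − principal = $5,203.12 − $4,528.00 = $675.12.

$675.12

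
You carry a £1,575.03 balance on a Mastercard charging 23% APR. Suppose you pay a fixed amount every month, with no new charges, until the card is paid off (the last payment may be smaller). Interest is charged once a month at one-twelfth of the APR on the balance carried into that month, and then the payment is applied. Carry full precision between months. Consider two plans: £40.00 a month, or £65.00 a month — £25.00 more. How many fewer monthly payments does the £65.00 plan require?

Monthly rate r = 23%/12 = 1.91667% = 0.0191667.
At £40.00/mo: n = ⌈−ln(1 − rB₀/P)/ln(1+r)⌉ = 75 payments (last £0.78); total interest = total paid − £1,575.03 = £1,385.75.
At £65.00/mo: 33 payments (last £57.91); total interest £562.88.
Payments saved = 75 − 33 = 42.

42 fewer payments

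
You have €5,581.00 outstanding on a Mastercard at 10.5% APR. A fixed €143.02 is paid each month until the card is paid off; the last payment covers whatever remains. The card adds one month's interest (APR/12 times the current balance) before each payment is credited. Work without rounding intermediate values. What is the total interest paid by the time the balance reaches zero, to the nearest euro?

Monthly rate r = 10.5%/12 = 0.875% = 0.00875.
Payoff takes n = ⌈−ln(1 − rB₀/P)/ln(1+r)⌉ = ⌈47.947⌉ = 48 payments; the last is €135.45.
Total paid = 47·€143.02 + €135.45 = €6,857.39.
Total interest = total paid − principal = €6,857.39 − €5,581.00 = €1,276.39.

€1,276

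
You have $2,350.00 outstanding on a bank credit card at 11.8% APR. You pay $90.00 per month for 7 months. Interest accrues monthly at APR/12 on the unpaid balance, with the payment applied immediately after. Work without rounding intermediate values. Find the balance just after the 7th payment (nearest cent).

Monthly rate r = 11.8%/12 = 0.983333% = 0.00983333.
Each month: B ← B·(1+r) − $90.00.
Month 1: interest $23.11; balance after payment $2,283.11.
Month 2: interest $22.45; balance after payment $2,215.56.
Month 3: interest $21.79; balance after payment $2,147.35.
Month 4: interest $21.12; balance after payment $2,078.46.
Month 5: interest $20.44; balance after payment $2,008.90.
Month 6: interest $19.75; balance after payment $1,938.65.
Month 7: interest $19.06; balance after payment $1,867.72.

$1,867.72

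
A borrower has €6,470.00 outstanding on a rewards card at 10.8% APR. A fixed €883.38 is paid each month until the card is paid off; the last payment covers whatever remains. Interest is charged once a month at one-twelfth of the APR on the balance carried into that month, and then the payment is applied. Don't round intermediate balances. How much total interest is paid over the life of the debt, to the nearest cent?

€254.12

Monthly rate r = 10.8%/12 = 0.9% = 0.009.
Payoff takes n = ⌈−ln(1 − rB₀/P)/ln(1+r)⌉ = ⌈7.611⌉ = 8 payments; the last is €540.46.
Total paid = 7·€883.38 + €540.46 = €6,724.12.
Total interest = total paid − principal = €6,724.12 − €6,470.00 = €254.12.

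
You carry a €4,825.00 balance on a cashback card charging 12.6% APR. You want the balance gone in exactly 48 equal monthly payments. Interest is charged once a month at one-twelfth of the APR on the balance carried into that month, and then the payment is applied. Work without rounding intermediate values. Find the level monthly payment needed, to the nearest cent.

Monthly rate r = 12.6%/12 = 1.05% = 0.0105.
Level-payment amortization: P = B₀·r / (1 − (1+r)^(−n)) = 4825.00·0.0105 / (1 − 1.0105^(−48)).
Denominator 1 − (1+r)^(−48) = 0.394301158.
P = 50.6625 / 0.394301158 ≈ 128.49.

€128.49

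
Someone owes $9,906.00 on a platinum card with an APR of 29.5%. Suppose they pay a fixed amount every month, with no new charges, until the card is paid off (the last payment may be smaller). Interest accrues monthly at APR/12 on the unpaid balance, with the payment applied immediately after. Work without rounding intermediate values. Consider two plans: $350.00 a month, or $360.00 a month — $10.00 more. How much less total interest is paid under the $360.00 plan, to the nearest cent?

$421.94

Monthly rate r = 29.5%/12 = 2.45833% = 0.0245833.
At $350.00/mo: n = ⌈−ln(1 − rB₀/P)/ln(1+r)⌉ = 49 payments (last $349.77); total interest = total paid − $9,906.00 = $7,243.77.
At $360.00/mo: 47 payments (last $167.83); total interest $6,821.83.
Interest saved = $7,243.77 − $6,821.83 = $421.94.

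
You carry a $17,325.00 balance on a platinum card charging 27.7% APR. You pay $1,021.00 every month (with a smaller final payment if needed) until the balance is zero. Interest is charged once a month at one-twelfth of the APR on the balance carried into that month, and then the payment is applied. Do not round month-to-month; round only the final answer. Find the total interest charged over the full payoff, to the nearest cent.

Monthly rate r = 27.7%/12 = 2.30833% = 0.0230833.
Payoff takes n = ⌈−ln(1 − rB₀/P)/ln(1+r)⌉ = ⌈21.782⌉ = 22 payments; the last is $799.96.
Total paid = 21·$1,021.00 + $799.96 = $22,240.96.
Total interest = total paid − principal = $22,240.96 − $17,325.00 = $4,915.96.

$4,915.96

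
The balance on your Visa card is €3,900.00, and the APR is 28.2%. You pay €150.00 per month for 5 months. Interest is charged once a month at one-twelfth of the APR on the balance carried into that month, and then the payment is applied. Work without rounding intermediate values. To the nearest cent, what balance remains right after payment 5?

Monthly rate r = 28.2%/12 = 2.35% = 0.0235.
Each month: B ← B·(1+r) − €150.00.
Month 1: interest €91.65; balance after payment €3,841.65.
Month 2: interest €90.28; balance after payment €3,781.93.
Month 3: interest €88.88; balance after payment €3,720.80.
Month 4: interest €87.44; balance after payment €3,658.24.
Month 5: interest €85.97; balance after payment €3,594.21.

€3,594.21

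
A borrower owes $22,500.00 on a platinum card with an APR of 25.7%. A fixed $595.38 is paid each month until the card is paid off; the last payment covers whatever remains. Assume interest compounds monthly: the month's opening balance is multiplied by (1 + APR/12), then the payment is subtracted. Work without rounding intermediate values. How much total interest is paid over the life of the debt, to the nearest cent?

Monthly rate r = 25.7%/12 = 2.14167% = 0.0214167.
Payoff takes n = ⌈−ln(1 − rB₀/P)/ln(1+r)⌉ = ⌈78.212⌉ = 79 payments; the last is $127.21.
Total paid = 78·$595.38 + $127.21 = $46,566.85.
Total interest = total paid − principal = $46,566.85 − $22,500.00 = $24,066.85.

$24,066.85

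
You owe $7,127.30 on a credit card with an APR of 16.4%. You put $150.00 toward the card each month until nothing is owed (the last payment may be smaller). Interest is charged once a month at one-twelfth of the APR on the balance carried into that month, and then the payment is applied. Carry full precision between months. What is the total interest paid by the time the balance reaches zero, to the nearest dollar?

$4,454

Monthly rate r = 16.4%/12 = 1.36667% = 0.0136667.
Payoff takes n = ⌈−ln(1 − rB₀/P)/ln(1+r)⌉ = ⌈77.209⌉ = 78 payments; the last is $31.49.
Total paid = 77·$150.00 + $31.49 = $11,581.49.
Total interest = total paid − principal = $11,581.49 − $7,127.30 = $4,454.19.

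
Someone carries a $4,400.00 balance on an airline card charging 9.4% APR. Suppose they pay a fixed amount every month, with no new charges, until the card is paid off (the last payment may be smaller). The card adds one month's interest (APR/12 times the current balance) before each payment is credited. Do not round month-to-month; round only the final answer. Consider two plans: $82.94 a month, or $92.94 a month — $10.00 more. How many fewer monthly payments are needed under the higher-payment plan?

9 fewer payments

Monthly rate r = 9.4%/12 = 0.783333% = 0.00783333.
At $82.94/mo: n = ⌈−ln(1 − rB₀/P)/ln(1+r)⌉ = 69 payments (last $69.27); total interest = total paid − $4,400.00 = $1,309.19.
At $92.94/mo: 60 payments (last $36.03); total interest $1,119.49.
Payments saved = 69 − 60 = 9.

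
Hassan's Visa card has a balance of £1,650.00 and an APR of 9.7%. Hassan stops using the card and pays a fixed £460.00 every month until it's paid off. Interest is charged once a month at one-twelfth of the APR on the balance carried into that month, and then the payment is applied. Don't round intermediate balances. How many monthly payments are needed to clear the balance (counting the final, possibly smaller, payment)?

Monthly rate r = 9.7%/12 = 0.808333% = 0.00808333.
Recurrence: B ← B·(1+r) − £460.00.
Month 1: interest £13.34; balance after payment £1,203.34.
Month 2: interest £9.73; balance after payment £753.06.
Month 3: interest £6.09; balance after payment £299.15.
Month 4: interest £2.42; balance after payment £0.00.

4 payments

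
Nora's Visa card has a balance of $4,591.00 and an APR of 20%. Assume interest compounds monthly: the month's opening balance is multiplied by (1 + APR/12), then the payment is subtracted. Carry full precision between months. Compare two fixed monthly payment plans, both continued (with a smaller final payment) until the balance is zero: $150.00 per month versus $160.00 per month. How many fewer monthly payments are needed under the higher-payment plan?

Monthly rate r = 20%/12 = 1.66667% = 0.0166667.
At $150.00/mo: n = ⌈−ln(1 − rB₀/P)/ln(1+r)⌉ = 44 payments (last $25.74); total interest = total paid − $4,591.00 = $1,884.74.
At $160.00/mo: 40 payments (last $57.26); total interest $1,706.26.
Payments saved = 44 − 40 = 4.

4 fewer payments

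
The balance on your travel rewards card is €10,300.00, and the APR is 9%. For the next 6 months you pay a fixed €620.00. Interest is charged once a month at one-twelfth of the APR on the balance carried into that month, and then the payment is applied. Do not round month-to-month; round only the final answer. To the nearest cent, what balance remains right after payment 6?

€6,981.83

Monthly rate r = 9%/12 = 0.75% = 0.0075.
Each month: B ← B·(1+r) − €620.00.
Month 1: interest €77.25; balance after payment €9,757.25.
Month 2: interest €73.18; balance after payment €9,210.43.
Month 3: interest €69.08; balance after payment €8,659.51.
Month 4: interest €64.95; balance after payment €8,104.45.
Month 5: interest €60.78; balance after payment €7,545.24.
Month 6: interest €56.59; balance after payment €6,981.83.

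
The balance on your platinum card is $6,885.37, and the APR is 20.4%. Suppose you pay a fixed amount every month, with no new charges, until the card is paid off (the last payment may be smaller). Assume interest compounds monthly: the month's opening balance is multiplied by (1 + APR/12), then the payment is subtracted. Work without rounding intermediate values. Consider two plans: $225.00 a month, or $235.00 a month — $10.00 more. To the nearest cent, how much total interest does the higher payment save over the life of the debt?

$193.43

Monthly rate r = 20.4%/12 = 1.7% = 0.017.
At $225.00/mo: n = ⌈−ln(1 − rB₀/P)/ln(1+r)⌉ = 44 payments (last $128.44); total interest = total paid − $6,885.37 = $2,918.07.
At $235.00/mo: 41 payments (last $210.01); total interest $2,724.64.
Interest saved = $2,918.07 − $2,724.64 = $193.43.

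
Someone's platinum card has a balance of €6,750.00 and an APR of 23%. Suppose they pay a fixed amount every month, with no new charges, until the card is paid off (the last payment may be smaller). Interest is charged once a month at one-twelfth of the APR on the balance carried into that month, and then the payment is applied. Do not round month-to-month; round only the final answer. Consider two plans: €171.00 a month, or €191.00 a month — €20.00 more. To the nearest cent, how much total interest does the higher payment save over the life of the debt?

€1,346.07

Monthly rate r = 23%/12 = 1.91667% = 0.0191667.
At €171.00/mo: n = ⌈−ln(1 − rB₀/P)/ln(1+r)⌉ = 75 payments (last €72.91); total interest = total paid − €6,750.00 = €5,976.91.
At €191.00/mo: 60 payments (last €111.84); total interest €4,630.84.
Interest saved = €5,976.91 − €4,630.84 = €1,346.07.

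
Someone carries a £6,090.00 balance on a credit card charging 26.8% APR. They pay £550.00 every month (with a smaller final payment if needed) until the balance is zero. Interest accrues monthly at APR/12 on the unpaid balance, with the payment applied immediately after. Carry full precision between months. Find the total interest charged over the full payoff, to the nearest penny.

£984.47

Monthly rate r = 26.8%/12 = 2.23333% = 0.0223333.
Payoff takes n = ⌈−ln(1 − rB₀/P)/ln(1+r)⌉ = ⌈12.861⌉ = 13 payments; the last is £474.47.
Total paid = 12·£550.00 + £474.47 = £7,074.47.
Total interest = total paid − principal = £7,074.47 − £6,090.00 = £984.47.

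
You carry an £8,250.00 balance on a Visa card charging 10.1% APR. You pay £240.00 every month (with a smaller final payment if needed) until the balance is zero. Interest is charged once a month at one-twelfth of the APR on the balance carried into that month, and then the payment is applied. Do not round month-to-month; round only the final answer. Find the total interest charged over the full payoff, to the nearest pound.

£1,530

Monthly rate r = 10.1%/12 = 0.841667% = 0.00841667.
Payoff takes n = ⌈−ln(1 − rB₀/P)/ln(1+r)⌉ = ⌈40.749⌉ = 41 payments; the last is £180.00.
Total paid = 40·£240.00 + £180.00 = £9,780.00.
Total interest = total paid − principal = £9,780.00 − £8,250.00 = £1,530.00.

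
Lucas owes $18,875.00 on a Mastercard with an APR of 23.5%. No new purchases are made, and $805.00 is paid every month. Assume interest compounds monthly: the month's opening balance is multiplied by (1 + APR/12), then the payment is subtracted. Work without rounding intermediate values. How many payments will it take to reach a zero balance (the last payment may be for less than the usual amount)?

Monthly rate r = 23.5%/12 = 1.95833% = 0.0195833.
Recurrence: B ← B·(1+r) − $805.00.
Month 1: interest $369.64; balance after payment $18,439.64.
Month 2: interest $361.11; balance after payment $17,995.74.
Closed form: n = −ln(1 − rB₀/P)/ln(1+r) = −ln(0.54083)/ln(1.01958) ≈ 31.693, so the balance reaches zero during payment 32.

32 months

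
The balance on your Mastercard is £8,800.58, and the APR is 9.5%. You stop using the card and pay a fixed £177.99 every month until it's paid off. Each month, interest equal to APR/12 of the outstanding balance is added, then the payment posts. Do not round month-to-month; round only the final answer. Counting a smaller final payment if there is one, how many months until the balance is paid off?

63 payments

Monthly rate r = 9.5%/12 = 0.791667% = 0.00791667.
Recurrence: B ← B·(1+r) − £177.99.
Month 1: interest £69.67; balance after payment £8,692.26.
Month 2: interest £68.81; balance after payment £8,583.08.
Closed form: n = −ln(1 − rB₀/P)/ln(1+r) = −ln(0.60857)/ln(1.00792) ≈ 62.983, so the balance reaches zero during payment 63.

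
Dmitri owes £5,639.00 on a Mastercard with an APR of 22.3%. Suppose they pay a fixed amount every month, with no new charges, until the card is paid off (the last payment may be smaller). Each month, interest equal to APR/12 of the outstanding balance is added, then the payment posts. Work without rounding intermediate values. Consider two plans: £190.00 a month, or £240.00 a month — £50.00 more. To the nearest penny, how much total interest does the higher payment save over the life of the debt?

Monthly rate r = 22.3%/12 = 1.85833% = 0.0185833.
At £190.00/mo: n = ⌈−ln(1 − rB₀/P)/ln(1+r)⌉ = 44 payments (last £105.40); total interest = total paid − £5,639.00 = £2,636.40.
At £240.00/mo: 32 payments (last £39.72); total interest £1,840.72.
Interest saved = £2,636.40 − £1,840.72 = £795.68.

£795.68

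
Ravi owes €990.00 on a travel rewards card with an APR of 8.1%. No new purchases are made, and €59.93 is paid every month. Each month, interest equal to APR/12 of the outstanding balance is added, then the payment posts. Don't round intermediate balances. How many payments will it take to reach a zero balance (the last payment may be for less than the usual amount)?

18 payments

Monthly rate r = 8.1%/12 = 0.675% = 0.00675.
Recurrence: B ← B·(1+r) − €59.93.
Month 1: interest €6.68; balance after payment €936.75.
Month 2: interest €6.32; balance after payment €883.15.
Closed form: n = −ln(1 − rB₀/P)/ln(1+r) = −ln(0.88849)/ln(1.00675) ≈ 17.574, so the balance reaches zero during payment 18.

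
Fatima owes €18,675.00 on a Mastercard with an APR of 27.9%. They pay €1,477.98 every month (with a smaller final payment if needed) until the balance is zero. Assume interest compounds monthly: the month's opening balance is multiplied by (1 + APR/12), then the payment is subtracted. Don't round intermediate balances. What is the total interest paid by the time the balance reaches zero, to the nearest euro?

€3,694

Monthly rate r = 27.9%/12 = 2.325% = 0.02325.
Payoff takes n = ⌈−ln(1 − rB₀/P)/ln(1+r)⌉ = ⌈15.133⌉ = 16 payments; the last is €199.00.
Total paid = 15·€1,477.98 + €199.00 = €22,368.70.
Total interest = total paid − principal = €22,368.70 − €18,675.00 = €3,693.70.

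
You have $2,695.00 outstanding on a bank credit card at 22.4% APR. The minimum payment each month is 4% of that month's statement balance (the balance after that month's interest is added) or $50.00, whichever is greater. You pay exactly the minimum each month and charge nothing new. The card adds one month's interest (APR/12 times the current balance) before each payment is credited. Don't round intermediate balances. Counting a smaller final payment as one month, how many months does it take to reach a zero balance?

69 months

Monthly rate r = 22.4%/12 = 1.86667% = 0.0186667.
While 4% of the post-interest balance exceeds $50.00, each month B ← (B·(1+r))·(1 − 0.04), i.e. B shrinks by the factor (1+r)·0.96 = 0.97792.
This holds for months 1–36. Entering month 37 the balance is $1,206.36; 4% of the post-interest balance is now below $50.00, so the flat $50.00 minimum applies from here.
From month 37 a fixed $50.00 at rate r clears $1,206.36 in 33 more payments. Total: 36 + 33 = 69 months.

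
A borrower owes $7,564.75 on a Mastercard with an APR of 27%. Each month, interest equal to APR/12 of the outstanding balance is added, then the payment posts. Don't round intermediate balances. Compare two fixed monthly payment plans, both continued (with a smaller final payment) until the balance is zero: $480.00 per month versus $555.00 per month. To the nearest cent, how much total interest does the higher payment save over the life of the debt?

Monthly rate r = 27%/12 = 2.25% = 0.0225.
At $480.00/mo: n = ⌈−ln(1 − rB₀/P)/ln(1+r)⌉ = 20 payments (last $327.33); total interest = total paid − $7,564.75 = $1,882.58.
At $555.00/mo: 17 payments (last $257.26); total interest $1,572.51.
Interest saved = $1,882.58 − $1,572.51 = $310.07.

$310.07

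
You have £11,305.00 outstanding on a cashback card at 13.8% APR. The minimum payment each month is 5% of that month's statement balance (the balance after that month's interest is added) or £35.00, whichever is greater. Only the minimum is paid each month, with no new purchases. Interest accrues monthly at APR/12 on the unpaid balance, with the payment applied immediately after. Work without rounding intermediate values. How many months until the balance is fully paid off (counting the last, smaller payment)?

93 months

Monthly rate r = 13.8%/12 = 1.15% = 0.0115.
While 5% of the post-interest balance exceeds £35.00, each month B ← (B·(1+r))·(1 − 0.05), i.e. B shrinks by the factor (1+r)·0.95 = 0.96093.
This holds for months 1–71. Entering month 72 the balance is £667.15; 5% of the post-interest balance is now below £35.00, so the flat £35.00 minimum applies from here.
From month 72 a fixed £35.00 at rate r clears £667.15 in 22 more payments. Total: 71 + 22 = 93 months.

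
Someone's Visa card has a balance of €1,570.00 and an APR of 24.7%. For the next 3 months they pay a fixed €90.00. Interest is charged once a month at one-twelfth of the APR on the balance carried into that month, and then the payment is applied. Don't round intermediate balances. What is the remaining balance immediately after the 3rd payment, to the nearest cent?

€1,393.36

Monthly rate r = 24.7%/12 = 2.05833% = 0.0205833.
Each month: B ← B·(1+r) − €90.00.
Month 1: interest €32.32; balance after payment €1,512.32.
Month 2: interest €31.13; balance after payment €1,453.44.
Month 3: interest €29.92; balance after payment €1,393.36.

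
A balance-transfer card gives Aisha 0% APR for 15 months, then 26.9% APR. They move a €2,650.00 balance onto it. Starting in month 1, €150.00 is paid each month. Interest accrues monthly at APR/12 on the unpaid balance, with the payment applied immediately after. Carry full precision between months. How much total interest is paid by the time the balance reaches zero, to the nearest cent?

€17.34

Promo months 1–15 at r₀ = 0%/12 = 0; months 16+ at r₁ = 26.9%/12 = 0.0224167.
After month 15 (no interest yet): B = €2,650.00 − 15·€150.00 = €400.00.
Then at r₁ with €150.00/mo: n₂ = −ln(1 − r₁·B/P)/ln(1+r₁) ≈ 2.78 → 3 more payments.
Total paid = 17·€150.00 + €117.34 = €2,667.34; interest = €2,667.34 − €2,650.00 = €17.34.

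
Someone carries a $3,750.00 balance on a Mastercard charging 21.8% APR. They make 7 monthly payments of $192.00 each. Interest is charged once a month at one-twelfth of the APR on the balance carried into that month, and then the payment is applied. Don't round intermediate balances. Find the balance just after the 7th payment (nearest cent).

Monthly rate r = 21.8%/12 = 1.81667% = 0.0181667.
Each month: B ← B·(1+r) − $192.00.
Month 1: interest $68.12; balance after payment $3,626.12.
Month 2: interest $65.87; balance after payment $3,500.00.
Month 3: interest $63.58; balance after payment $3,371.58.
Month 4: interest $61.25; balance after payment $3,240.83.
Month 5: interest $58.88; balance after payment $3,107.71.
Month 6: interest $56.46; balance after payment $2,972.17.
Month 7: interest $53.99; balance after payment $2,834.16.

$2,834.16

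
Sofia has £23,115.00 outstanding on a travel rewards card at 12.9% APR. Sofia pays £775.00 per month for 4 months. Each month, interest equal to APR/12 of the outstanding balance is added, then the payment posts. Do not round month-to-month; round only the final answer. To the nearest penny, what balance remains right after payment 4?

£20,974.74

Monthly rate r = 12.9%/12 = 1.075% = 0.01075.
Each month: B ← B·(1+r) − £775.00.
Month 1: interest £248.49; balance after payment £22,588.49.
Month 2: interest £242.83; balance after payment £22,056.31.
Month 3: interest £237.11; balance after payment £21,518.42.
Month 4: interest £231.32; balance after payment £20,974.74.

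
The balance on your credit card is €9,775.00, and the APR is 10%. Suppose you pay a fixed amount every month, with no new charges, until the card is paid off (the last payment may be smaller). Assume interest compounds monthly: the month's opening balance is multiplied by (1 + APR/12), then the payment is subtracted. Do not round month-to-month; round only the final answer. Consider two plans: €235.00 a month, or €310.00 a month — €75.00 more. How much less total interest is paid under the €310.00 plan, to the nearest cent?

Monthly rate r = 10%/12 = 0.833333% = 0.00833333.
At €235.00/mo: n = ⌈−ln(1 − rB₀/P)/ln(1+r)⌉ = 52 payments (last €67.44); total interest = total paid − €9,775.00 = €2,277.44.
At €310.00/mo: 37 payments (last €228.00); total interest €1,613.00.
Interest saved = €2,277.44 − €1,613.00 = €664.44.

€664.44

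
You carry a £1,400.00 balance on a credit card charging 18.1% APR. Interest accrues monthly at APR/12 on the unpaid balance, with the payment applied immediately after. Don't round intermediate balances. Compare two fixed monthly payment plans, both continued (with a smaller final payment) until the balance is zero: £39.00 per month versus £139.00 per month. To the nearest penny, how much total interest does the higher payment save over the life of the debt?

Monthly rate r = 18.1%/12 = 1.50833% = 0.0150833.
At £39.00/mo: n = ⌈−ln(1 − rB₀/P)/ln(1+r)⌉ = 53 payments (last £3.19); total interest = total paid − £1,400.00 = £631.19.
At £139.00/mo: 12 payments (last £0.94); total interest £129.94.
Interest saved = £631.19 − £129.94 = £501.25.

£501.25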